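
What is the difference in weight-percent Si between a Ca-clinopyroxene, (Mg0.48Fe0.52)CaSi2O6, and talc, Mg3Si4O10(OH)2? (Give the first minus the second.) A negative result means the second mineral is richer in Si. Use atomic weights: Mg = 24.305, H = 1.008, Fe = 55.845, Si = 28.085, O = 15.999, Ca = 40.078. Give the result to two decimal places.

First mineral: 56.170 g Si in 232.948 g formula = 24.11 wt% Si.
Second mineral: 112.340 g Si in 379.259 g formula = 29.62 wt% Si.
24.11% − 29.62% gives a difference of -5.51 percentage points.

-5.51 percentage points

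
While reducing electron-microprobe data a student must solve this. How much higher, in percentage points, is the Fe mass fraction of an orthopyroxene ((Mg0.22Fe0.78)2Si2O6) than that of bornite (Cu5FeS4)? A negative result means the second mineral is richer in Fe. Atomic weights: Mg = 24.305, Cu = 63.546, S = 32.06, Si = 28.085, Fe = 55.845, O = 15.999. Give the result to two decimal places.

23.72 percentage points

First mineral: 87.118 g Fe in 249.976 g formula = 34.85 wt% Fe.
Second mineral: 55.845 g Fe in 501.815 g formula = 11.13 wt% Fe.
34.85% − 11.13% gives a difference of 23.72 percentage points.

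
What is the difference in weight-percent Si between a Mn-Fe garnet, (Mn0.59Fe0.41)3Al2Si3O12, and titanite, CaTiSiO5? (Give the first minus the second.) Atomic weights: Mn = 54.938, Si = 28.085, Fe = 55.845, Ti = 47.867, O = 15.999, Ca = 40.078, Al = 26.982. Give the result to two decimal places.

M((Mn0.59Fe0.41)3Al2Si3O12) = 496.137 g/mol, so wt% Si = 84.255/496.137 × 100 = 16.98%.
M(CaTiSiO5) = 196.025 g/mol, so wt% Si = 28.085/196.025 × 100 = 14.33%.
16.98 − 14.33 = 2.65 pp.

2.65 percentage points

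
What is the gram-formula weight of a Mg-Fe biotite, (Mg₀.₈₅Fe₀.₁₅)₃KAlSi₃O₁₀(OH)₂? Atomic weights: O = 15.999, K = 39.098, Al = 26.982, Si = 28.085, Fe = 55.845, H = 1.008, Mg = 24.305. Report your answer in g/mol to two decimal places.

431.45 g/mol

M = 2.55×24.305 + 0.45×55.845 + 1×39.098 + 1×26.982 + 3×28.085 + 12×15.999 + 2×1.008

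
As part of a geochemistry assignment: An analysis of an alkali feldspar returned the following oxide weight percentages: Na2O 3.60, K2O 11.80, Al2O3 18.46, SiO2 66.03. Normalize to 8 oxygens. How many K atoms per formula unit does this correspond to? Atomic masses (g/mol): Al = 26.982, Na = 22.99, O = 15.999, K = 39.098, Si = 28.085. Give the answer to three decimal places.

0.685 K apfu

Na2O (M=61.979): mol = 0.05808; Na = 0.11616, O = 0.05808.
K2O (M=94.195): mol = 0.12527; K = 0.25054, O = 0.12527.
Al2O3 (M=101.961): mol = 0.18105; Al = 0.36210, O = 0.54315.
SiO2 (M=60.083): mol = 1.09898; Si = 1.09898, O = 2.19796.
ΣO = 2.92446; factor = 8/ΣO = 2.73555.
K apfu = 0.25054 × 2.73555 = 0.685.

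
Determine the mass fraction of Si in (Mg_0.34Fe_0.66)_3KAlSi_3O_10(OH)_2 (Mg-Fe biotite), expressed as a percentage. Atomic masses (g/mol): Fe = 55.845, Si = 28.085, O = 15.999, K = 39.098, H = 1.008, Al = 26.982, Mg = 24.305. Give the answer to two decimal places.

17.56 wt%

Formula mass = 1.02*24.305 + 1.98*55.845 + 1*39.098 + 1*26.982 + 3*28.085 + 12*15.999 + 2*1.008 = 479.703 g/mol, of which 84.255 g is Si.
So Si makes up 84.255/479.703 = 0.1756 of the mass, i.e. 17.56%.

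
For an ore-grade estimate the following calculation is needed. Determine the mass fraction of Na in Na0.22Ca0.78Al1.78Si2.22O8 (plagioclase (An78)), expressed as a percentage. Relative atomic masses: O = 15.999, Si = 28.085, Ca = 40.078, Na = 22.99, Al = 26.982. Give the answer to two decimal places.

Formula mass = 0.22×22.99 + 0.78×40.078 + 1.78×26.982 + 2.22×28.085 + 8×15.999 = 274.687 g/mol, of which 5.058 g is Na.
So Na makes up 5.058/274.687 = 0.0184 of the mass, i.e. 1.84%.

1.84 wt%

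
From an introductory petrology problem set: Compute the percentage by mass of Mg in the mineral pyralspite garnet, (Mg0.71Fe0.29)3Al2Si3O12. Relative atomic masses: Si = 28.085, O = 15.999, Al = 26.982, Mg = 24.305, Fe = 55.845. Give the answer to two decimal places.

12.02 mass %

Formula mass = 2.13·24.305 + 0.87·55.845 + 2·26.982 + 3·28.085 + 12·15.999 = 430.562 g/mol, of which 51.770 g is Mg.
So Mg makes up 51.770/430.562 = 0.1202 of the mass, i.e. 12.02%.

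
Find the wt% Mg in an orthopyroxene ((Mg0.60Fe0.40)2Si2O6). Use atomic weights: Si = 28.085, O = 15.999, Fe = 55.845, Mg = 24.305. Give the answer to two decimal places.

12.90 weight percent

Molar mass of (Mg0.60Fe0.40)2Si2O6: 1.20×24.305 + 0.80×55.845 + 2×28.085 + 6×15.999 = 226.006 g/mol.
Mass of Mg per formula unit: 1.20 × 24.305 = 29.166 g.
Weight fraction Mg = 29.166 / 226.006 = 0.1290.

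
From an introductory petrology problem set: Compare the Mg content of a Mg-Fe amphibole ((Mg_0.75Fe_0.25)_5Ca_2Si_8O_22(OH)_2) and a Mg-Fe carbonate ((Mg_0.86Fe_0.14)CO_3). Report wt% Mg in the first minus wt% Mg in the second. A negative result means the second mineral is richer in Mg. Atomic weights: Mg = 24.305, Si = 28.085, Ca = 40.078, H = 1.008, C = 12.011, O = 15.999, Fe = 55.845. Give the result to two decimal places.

M((Mg_0.75Fe_0.25)_5Ca_2Si_8O_22(OH)_2) = 851.778 g/mol, so wt% Mg = 91.144/851.778 × 100 = 10.70%.
M((Mg_0.86Fe_0.14)CO_3) = 88.729 g/mol, so wt% Mg = 20.902/88.729 × 100 = 23.56%.
10.70 − 23.56 = -12.86 pp.

-12.86 percentage points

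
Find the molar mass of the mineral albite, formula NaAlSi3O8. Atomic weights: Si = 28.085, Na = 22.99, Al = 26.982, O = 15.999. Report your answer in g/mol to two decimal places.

262.22 g/mol

M = 1×22.99 + 1×26.982 + 3×28.085 + 8×15.999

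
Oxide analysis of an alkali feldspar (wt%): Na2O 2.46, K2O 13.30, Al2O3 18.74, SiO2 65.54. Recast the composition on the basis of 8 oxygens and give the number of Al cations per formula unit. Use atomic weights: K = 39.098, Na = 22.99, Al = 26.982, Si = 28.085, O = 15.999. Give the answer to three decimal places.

2.46 wt% Na2O ÷ 61.979 g/mol = 0.03969 mol, giving 0.07938 Na and 0.03969 O.
13.30 wt% K2O ÷ 94.195 g/mol = 0.14120 mol, giving 0.28240 K and 0.14120 O.
18.74 wt% Al2O3 ÷ 101.961 g/mol = 0.18380 mol, giving 0.36760 Al and 0.55140 O.
65.54 wt% SiO2 ÷ 60.083 g/mol = 1.09082 mol, giving 1.09082 Si and 2.18164 O.
Oxygen sums to 2.91393; scaling by 8/2.91393 = 2.74543 puts the formula on 8 O.
Al: 0.36760 × 2.74543 = 1.009 atoms per formula unit.

1.009 Al apfu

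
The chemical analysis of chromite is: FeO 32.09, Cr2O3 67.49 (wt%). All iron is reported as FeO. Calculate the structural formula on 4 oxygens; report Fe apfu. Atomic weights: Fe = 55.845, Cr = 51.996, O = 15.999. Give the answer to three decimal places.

FeO: 32.09/71.844 = 0.44666 mol → 0.44666 mol Fe, 0.44666 mol O.
Cr2O3: 67.49/151.989 = 0.44405 mol → 0.88810 mol Cr, 1.33215 mol O.
Total oxygen = 1.77881 mol. Normalization factor = 4/1.77881 = 2.24869.
Fe per 4 O = 0.44666 × 2.24869 = 1.004.

1.004 Fe apfu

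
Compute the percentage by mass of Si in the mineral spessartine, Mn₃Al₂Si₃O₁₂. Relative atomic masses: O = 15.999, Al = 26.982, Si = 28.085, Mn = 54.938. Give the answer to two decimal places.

M(Mn₃Al₂Si₃O₁₂) = 495.021 g/mol.
Si contributes 3 × 28.085 = 84.255 g per mole.
84.255/495.021 = 0.1702 → 17.02%.

17.02 weight percent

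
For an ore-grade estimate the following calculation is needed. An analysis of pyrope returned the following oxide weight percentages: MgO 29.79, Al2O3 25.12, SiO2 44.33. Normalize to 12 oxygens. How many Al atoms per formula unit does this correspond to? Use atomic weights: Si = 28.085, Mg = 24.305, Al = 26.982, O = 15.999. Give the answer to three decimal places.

2.002 Al apfu

29.79 wt% MgO ÷ 40.304 g/mol = 0.73913 mol, giving 0.73913 Mg and 0.73913 O.
25.12 wt% Al2O3 ÷ 101.961 g/mol = 0.24637 mol, giving 0.49274 Al and 0.73911 O.
44.33 wt% SiO2 ÷ 60.083 g/mol = 0.73781 mol, giving 0.73781 Si and 1.47562 O.
Oxygen sums to 2.95386; scaling by 12/2.95386 = 4.06248 puts the formula on 12 O.
Al: 0.49274 × 4.06248 = 2.002 atoms per formula unit.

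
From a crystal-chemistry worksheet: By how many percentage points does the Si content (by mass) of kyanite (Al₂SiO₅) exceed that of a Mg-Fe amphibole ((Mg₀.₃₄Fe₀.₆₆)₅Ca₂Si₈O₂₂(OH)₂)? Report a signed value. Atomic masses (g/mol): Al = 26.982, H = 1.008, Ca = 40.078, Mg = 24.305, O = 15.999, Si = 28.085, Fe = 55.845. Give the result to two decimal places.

-7.19 percentage points

Si in Al₂SiO₅: molar mass 162.044 g/mol; 1×28.085 = 28.085 g → 17.33 wt%.
Si in (Mg₀.₃₄Fe₀.₆₆)₅Ca₂Si₈O₂₂(OH)₂: molar mass 916.435 g/mol; 8×28.085 = 224.680 g → 24.52 wt%.
Difference = 17.33 − 24.52 = -7.19 percentage points.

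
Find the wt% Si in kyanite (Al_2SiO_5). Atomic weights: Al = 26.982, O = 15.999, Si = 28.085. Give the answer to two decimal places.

17.33 weight percent

M(Al_2SiO_5) = 162.044 g/mol.
Si contributes 1 × 28.085 = 28.085 g per mole.
28.085/162.044 = 0.1733 → 17.33%.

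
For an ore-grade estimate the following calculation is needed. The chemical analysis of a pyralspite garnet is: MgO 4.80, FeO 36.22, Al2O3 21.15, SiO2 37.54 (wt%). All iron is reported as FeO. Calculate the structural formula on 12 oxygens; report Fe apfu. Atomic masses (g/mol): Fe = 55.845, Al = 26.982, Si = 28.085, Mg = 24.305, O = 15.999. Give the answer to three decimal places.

MgO (M=40.304): mol = 0.11909; Mg = 0.11909, O = 0.11909.
FeO (M=71.844): mol = 0.50415; Fe = 0.50415, O = 0.50415.
Al2O3 (M=101.961): mol = 0.20743; Al = 0.41486, O = 0.62229.
SiO2 (M=60.083): mol = 0.62480; Si = 0.62480, O = 1.24960.
ΣO = 2.49513; factor = 12/ΣO = 4.80937.
Fe apfu = 0.50415 × 4.80937 = 2.425.

2.425 Fe apfu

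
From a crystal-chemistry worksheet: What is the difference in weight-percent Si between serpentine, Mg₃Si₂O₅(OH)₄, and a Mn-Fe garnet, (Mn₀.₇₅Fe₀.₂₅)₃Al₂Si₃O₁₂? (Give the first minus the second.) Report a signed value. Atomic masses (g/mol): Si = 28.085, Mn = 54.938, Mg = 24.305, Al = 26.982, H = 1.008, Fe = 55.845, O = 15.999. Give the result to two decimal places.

3.27 percentage points

M(Mg₃Si₂O₅(OH)₄) = 277.108 g/mol, so wt% Si = 56.170/277.108 × 100 = 20.27%.
M((Mn₀.₇₅Fe₀.₂₅)₃Al₂Si₃O₁₂) = 495.701 g/mol, so wt% Si = 84.255/495.701 × 100 = 17.00%.
20.27 − 17.00 = 3.27 pp.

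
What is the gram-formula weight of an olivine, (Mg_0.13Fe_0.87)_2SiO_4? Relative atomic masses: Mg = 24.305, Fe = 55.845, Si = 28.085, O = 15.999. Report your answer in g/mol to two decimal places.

195.57 g/mol

M = 0.26*24.305 + 1.74*55.845 + 1*28.085 + 4*15.999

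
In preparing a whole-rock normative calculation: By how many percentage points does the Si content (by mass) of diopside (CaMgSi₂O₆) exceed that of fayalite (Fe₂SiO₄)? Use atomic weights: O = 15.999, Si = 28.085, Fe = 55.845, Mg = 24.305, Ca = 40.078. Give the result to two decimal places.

12.16 percentage points

M(CaMgSi₂O₆) = 216.547 g/mol, so wt% Si = 56.170/216.547 × 100 = 25.94%.
M(Fe₂SiO₄) = 203.771 g/mol, so wt% Si = 28.085/203.771 × 100 = 13.78%.
25.94 − 13.78 = 12.16 pp.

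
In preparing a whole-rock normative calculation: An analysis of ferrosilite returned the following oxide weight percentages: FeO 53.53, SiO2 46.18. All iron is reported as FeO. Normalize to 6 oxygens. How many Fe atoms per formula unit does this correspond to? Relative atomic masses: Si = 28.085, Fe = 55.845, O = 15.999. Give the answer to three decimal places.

53.53 wt% FeO ÷ 71.844 g/mol = 0.74509 mol, giving 0.74509 Fe and 0.74509 O.
46.18 wt% SiO2 ÷ 60.083 g/mol = 0.76860 mol, giving 0.76860 Si and 1.53720 O.
Oxygen sums to 2.28229; scaling by 6/2.28229 = 2.62894 puts the formula on 6 O.
Fe: 0.74509 × 2.62894 = 1.959 atoms per formula unit.

1.959 Fe apfu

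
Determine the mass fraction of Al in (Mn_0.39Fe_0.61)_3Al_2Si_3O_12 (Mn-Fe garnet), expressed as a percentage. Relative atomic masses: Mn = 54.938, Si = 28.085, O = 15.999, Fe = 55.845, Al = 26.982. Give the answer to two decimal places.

Molar mass of (Mn_0.39Fe_0.61)_3Al_2Si_3O_12: 1.17*54.938 + 1.83*55.845 + 2*26.982 + 3*28.085 + 12*15.999 = 496.681 g/mol.
Mass of Al per formula unit: 2 × 26.982 = 53.964 g.
Weight fraction Al = 53.964 / 496.681 = 0.1086.

10.86 mass %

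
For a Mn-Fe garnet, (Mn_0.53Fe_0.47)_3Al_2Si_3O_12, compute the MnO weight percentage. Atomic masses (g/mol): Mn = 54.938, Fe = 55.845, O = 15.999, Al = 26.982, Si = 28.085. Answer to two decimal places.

M((Mn_0.53Fe_0.47)_3Al_2Si_3O_12) = 496.300 g/mol; M(MnO) = 70.937 g/mol.
Moles MnO per formula unit = 1.59 Mn ÷ 1 = 1.5900.
MnO fraction = (1.5900 × 70.937) / 496.300 = 112.790/496.300 = 0.2273.

22.73 wt%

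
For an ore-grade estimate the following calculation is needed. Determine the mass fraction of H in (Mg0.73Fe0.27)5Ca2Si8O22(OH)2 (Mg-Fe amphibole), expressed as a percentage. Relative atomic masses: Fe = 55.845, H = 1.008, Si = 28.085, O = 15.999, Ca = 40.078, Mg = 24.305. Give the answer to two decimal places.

Molar mass of (Mg0.73Fe0.27)5Ca2Si8O22(OH)2: 3.65·24.305 + 1.35·55.845 + 2·40.078 + 8·28.085 + 24·15.999 + 2·1.008 = 854.932 g/mol.
Mass of H per formula unit: 2 × 1.008 = 2.016 g.
Weight fraction H = 2.016 / 854.932 = 0.0024.

0.24 wt%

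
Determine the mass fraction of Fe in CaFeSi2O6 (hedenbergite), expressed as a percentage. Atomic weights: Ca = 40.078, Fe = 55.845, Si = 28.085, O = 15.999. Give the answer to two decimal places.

M(CaFeSi2O6) = 248.087 g/mol.
Fe contributes 1 × 55.845 = 55.845 g per mole.
55.845/248.087 = 0.2251 → 22.51%.

22.51 wt%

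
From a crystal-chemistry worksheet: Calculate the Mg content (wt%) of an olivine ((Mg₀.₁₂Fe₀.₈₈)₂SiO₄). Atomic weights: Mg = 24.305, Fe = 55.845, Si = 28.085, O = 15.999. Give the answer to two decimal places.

M((Mg₀.₁₂Fe₀.₈₈)₂SiO₄) = 196.201 g/mol.
Mg contributes 0.24 × 24.305 = 5.833 g per mole.
5.833/196.201 = 0.0297 → 2.97%.

2.97 wt%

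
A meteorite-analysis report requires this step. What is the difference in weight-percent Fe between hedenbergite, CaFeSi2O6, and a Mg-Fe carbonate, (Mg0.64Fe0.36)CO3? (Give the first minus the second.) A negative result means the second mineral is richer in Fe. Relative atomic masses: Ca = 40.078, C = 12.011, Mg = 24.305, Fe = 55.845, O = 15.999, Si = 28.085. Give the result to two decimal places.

M(CaFeSi2O6) = 248.087 g/mol, so wt% Fe = 55.845/248.087 × 100 = 22.51%.
M((Mg0.64Fe0.36)CO3) = 95.667 g/mol, so wt% Fe = 20.104/95.667 × 100 = 21.01%.
22.51 − 21.01 = 1.50 pp.

1.50 percentage points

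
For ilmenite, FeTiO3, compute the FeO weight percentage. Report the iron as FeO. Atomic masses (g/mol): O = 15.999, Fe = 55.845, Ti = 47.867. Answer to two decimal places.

47.36 wt%

M(FeTiO3) = 151.709 g/mol; M(FeO) = 71.844 g/mol.
Moles FeO per formula unit = 1 Fe ÷ 1 = 1.0000.
FeO fraction = (1.0000 × 71.844) / 151.709 = 71.844/151.709 = 0.4736.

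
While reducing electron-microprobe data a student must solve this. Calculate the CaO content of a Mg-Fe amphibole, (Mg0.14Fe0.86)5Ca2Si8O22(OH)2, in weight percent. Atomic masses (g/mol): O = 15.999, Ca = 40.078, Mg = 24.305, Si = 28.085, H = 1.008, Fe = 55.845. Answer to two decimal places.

11.83 wt%

M((Mg0.14Fe0.86)5Ca2Si8O22(OH)2) = 947.975 g/mol; M(CaO) = 56.077 g/mol.
Moles CaO per formula unit = 2 Ca ÷ 1 = 2.0000.
CaO fraction = (2.0000 × 56.077) / 947.975 = 112.154/947.975 = 0.1183.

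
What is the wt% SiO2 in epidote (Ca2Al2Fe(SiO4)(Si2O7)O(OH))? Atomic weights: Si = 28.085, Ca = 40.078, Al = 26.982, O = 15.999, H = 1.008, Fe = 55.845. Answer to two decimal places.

M(Ca2Al2Fe(SiO4)(Si2O7)O(OH)) = 483.215 g/mol; M(SiO2) = 60.083 g/mol.
Moles SiO2 per formula unit = 3 Si ÷ 1 = 3.0000.
SiO2 fraction = (3.0000 × 60.083) / 483.215 = 180.249/483.215 = 0.3730.

37.30 wt%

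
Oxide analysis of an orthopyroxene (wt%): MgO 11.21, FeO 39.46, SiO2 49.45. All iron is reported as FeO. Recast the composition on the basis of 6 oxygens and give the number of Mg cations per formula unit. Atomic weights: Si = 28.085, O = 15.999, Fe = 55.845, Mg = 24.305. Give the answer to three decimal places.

MgO (M=40.304): mol = 0.27814; Mg = 0.27814, O = 0.27814.
FeO (M=71.844): mol = 0.54925; Fe = 0.54925, O = 0.54925.
SiO2 (M=60.083): mol = 0.82303; Si = 0.82303, O = 1.64606.
ΣO = 2.47345; factor = 6/ΣO = 2.42576.
Mg apfu = 0.27814 × 2.42576 = 0.675.

0.675 Mg apfu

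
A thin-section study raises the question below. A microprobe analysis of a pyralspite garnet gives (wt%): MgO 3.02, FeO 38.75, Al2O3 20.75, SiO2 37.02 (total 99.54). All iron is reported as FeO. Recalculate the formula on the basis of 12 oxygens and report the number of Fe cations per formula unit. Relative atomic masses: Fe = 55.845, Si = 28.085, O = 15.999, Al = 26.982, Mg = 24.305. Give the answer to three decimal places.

2.634 Fe apfu

MgO (M=40.304): mol = 0.07493; Mg = 0.07493, O = 0.07493.
FeO (M=71.844): mol = 0.53936; Fe = 0.53936, O = 0.53936.
Al2O3 (M=101.961): mol = 0.20351; Al = 0.40702, O = 0.61053.
SiO2 (M=60.083): mol = 0.61615; Si = 0.61615, O = 1.23230.
ΣO = 2.45712; factor = 12/ΣO = 4.88377.
Fe apfu = 0.53936 × 4.88377 = 2.634.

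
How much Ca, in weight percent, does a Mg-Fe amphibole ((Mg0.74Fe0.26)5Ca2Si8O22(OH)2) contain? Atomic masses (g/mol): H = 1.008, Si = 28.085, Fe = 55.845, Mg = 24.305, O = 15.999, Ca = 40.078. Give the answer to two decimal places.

Formula mass = 3.70×24.305 + 1.30×55.845 + 2×40.078 + 8×28.085 + 24×15.999 + 2×1.008 = 853.355 g/mol, of which 80.156 g is Ca.
So Ca makes up 80.156/853.355 = 0.0939 of the mass, i.e. 9.39%.

9.39 weight percent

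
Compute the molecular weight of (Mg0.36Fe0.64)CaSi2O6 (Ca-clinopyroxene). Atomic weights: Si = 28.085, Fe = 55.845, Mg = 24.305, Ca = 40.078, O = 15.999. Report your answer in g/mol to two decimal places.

The formula mass is the sum 0.36·24.305 + 0.64·55.845 + 1·40.078 + 2·28.085 + 6·15.999.

236.73 g/mol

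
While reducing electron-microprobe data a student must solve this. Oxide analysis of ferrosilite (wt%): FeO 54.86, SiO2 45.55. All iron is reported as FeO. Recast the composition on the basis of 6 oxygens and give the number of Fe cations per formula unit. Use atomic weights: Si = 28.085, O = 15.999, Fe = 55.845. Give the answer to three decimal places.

2.010 Fe apfu

54.86 wt% FeO ÷ 71.844 g/mol = 0.76360 mol, giving 0.76360 Fe and 0.76360 O.
45.55 wt% SiO2 ÷ 60.083 g/mol = 0.75812 mol, giving 0.75812 Si and 1.51624 O.
Oxygen sums to 2.27984; scaling by 6/2.27984 = 2.63176 puts the formula on 6 O.
Fe: 0.76360 × 2.63176 = 2.010 atoms per formula unit.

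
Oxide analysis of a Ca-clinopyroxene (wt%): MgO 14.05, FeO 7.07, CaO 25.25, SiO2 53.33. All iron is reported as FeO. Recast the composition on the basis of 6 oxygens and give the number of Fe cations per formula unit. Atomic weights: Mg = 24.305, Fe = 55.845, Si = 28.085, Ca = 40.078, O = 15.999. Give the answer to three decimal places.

0.221 Fe apfu

14.05 wt% MgO ÷ 40.304 g/mol = 0.34860 mol, giving 0.34860 Mg and 0.34860 O.
7.07 wt% FeO ÷ 71.844 g/mol = 0.09841 mol, giving 0.09841 Fe and 0.09841 O.
25.25 wt% CaO ÷ 56.077 g/mol = 0.45027 mol, giving 0.45027 Ca and 0.45027 O.
53.33 wt% SiO2 ÷ 60.083 g/mol = 0.88761 mol, giving 0.88761 Si and 1.77522 O.
Oxygen sums to 2.67250; scaling by 6/2.67250 = 2.24509 puts the formula on 6 O.
Fe: 0.09841 × 2.24509 = 0.221 atoms per formula unit.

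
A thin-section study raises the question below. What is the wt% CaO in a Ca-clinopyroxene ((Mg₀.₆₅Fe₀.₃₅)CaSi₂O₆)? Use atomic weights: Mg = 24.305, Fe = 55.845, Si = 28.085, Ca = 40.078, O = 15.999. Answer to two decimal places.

Molar mass of (Mg₀.₆₅Fe₀.₃₅)CaSi₂O₆ = 0.65*24.305 + 0.35*55.845 + 1*40.078 + 2*28.085 + 6*15.999 = 227.586 g/mol.
Each formula unit contains 1 Ca, equivalent to 1/1 = 1.0000 mol CaO.
M(CaO) = 1×40.078 + 1×15.999 = 56.077 g/mol.
Mass of CaO per formula unit = 1.0000 × 56.077 = 56.077 g.
CaO wt% = 56.077 / 227.586 × 100 = 24.64%.

24.64 wt%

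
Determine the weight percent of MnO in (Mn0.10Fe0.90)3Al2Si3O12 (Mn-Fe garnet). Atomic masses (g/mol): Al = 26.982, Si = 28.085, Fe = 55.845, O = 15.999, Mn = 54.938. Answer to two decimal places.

Formula mass = 497.470 g/mol.
0.30 Mn → 0.3000 mol MnO per formula unit; M(MnO) = 70.937, so MnO mass = 21.281 g.
21.281/497.470 × 100 = 4.28 wt%.

4.28 wt%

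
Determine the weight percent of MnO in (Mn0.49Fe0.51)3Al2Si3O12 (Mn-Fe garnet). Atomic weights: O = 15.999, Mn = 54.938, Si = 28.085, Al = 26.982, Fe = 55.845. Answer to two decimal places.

21.01 wt%

Formula mass = 496.409 g/mol.
1.47 Mn → 1.4700 mol MnO per formula unit; M(MnO) = 70.937, so MnO mass = 104.277 g.
104.277/496.409 × 100 = 21.01 wt%.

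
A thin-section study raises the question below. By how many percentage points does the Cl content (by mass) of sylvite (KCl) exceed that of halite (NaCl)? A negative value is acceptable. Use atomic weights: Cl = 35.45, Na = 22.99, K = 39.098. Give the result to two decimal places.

-13.11 percentage points

Cl in KCl: molar mass 74.548 g/mol; 1×35.45 = 35.450 g → 47.55 wt%.
Cl in NaCl: molar mass 58.440 g/mol; 1×35.45 = 35.450 g → 60.66 wt%.
Difference = 47.55 − 60.66 = -13.11 percentage points.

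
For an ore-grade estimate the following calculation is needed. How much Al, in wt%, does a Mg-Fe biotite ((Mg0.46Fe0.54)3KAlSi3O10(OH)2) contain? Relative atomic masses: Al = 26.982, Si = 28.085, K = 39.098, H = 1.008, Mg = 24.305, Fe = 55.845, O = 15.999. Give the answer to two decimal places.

5.76 wt%

M((Mg0.46Fe0.54)3KAlSi3O10(OH)2) = 468.349 g/mol.
Al contributes 1 × 26.982 = 26.982 g per mole.
26.982/468.349 = 0.0576 → 5.76%.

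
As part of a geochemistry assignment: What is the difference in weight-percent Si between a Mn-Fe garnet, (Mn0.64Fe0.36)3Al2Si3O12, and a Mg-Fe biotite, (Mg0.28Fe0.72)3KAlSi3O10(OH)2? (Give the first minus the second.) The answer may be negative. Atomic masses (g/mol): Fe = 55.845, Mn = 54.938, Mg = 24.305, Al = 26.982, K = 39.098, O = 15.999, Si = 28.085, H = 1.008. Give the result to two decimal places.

First mineral: 84.255 g Si in 496.001 g formula = 16.99 wt% Si.
Second mineral: 84.255 g Si in 485.380 g formula = 17.36 wt% Si.
16.99% − 17.36% gives a difference of -0.37 percentage points.

-0.37 percentage points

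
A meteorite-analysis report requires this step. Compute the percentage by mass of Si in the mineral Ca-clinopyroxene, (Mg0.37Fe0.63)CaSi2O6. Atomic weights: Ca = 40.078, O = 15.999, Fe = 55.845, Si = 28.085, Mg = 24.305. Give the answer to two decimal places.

Molar mass of (Mg0.37Fe0.63)CaSi2O6: 0.37·24.305 + 0.63·55.845 + 1·40.078 + 2·28.085 + 6·15.999 = 236.417 g/mol.
Mass of Si per formula unit: 2 × 28.085 = 56.170 g.
Weight fraction Si = 56.170 / 236.417 = 0.2376.

23.76 mass %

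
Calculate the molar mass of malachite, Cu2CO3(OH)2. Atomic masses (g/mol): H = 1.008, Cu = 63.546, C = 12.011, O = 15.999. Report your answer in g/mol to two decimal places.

Cu: 2 × 63.546 = 127.0920
C: 1 × 12.011 = 12.0110
O: 5 × 15.999 = 79.9950
H: 2 × 1.008 = 2.0160
Summing the contributions gives the formula mass.

221.11 g/mol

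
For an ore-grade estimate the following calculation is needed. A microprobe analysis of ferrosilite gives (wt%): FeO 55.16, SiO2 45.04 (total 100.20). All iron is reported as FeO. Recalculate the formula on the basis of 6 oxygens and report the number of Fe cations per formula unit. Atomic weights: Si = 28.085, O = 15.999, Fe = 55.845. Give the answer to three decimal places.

55.16 wt% FeO ÷ 71.844 g/mol = 0.76777 mol, giving 0.76777 Fe and 0.76777 O.
45.04 wt% SiO2 ÷ 60.083 g/mol = 0.74963 mol, giving 0.74963 Si and 1.49926 O.
Oxygen sums to 2.26703; scaling by 6/2.26703 = 2.64663 puts the formula on 6 O.
Fe: 0.76777 × 2.64663 = 2.032 atoms per formula unit.

2.032 Fe apfu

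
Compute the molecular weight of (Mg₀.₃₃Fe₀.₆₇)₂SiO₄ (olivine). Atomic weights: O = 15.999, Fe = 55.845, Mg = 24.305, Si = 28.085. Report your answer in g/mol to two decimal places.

182.95 g/mol

The formula mass is the sum 0.66·24.305 + 1.34·55.845 + 1·28.085 + 4·15.999.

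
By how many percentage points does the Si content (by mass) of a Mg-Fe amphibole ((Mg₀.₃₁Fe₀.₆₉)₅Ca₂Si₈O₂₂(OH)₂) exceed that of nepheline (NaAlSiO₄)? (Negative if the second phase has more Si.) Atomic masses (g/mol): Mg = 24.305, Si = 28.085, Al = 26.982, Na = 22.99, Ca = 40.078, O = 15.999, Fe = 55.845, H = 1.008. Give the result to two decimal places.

4.62 percentage points

Si in (Mg₀.₃₁Fe₀.₆₉)₅Ca₂Si₈O₂₂(OH)₂: molar mass 921.166 g/mol; 8×28.085 = 224.680 g → 24.39 wt%.
Si in NaAlSiO₄: molar mass 142.053 g/mol; 1×28.085 = 28.085 g → 19.77 wt%.
Difference = 24.39 − 19.77 = 4.62 percentage points.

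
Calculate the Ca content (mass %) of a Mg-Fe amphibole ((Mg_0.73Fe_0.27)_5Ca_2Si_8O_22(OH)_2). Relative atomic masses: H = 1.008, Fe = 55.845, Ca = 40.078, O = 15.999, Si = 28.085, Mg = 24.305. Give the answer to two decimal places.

9.38 mass %

M((Mg_0.73Fe_0.27)_5Ca_2Si_8O_22(OH)_2) = 854.932 g/mol.
Ca contributes 2 × 40.078 = 80.156 g per mole.
80.156/854.932 = 0.0938 → 9.38%.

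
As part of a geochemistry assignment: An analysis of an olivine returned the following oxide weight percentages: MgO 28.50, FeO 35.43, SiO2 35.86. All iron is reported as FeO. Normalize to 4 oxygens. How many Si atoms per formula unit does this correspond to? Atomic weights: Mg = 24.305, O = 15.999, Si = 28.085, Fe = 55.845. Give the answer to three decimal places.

0.997 Si apfu

MgO: 28.50/40.304 = 0.70713 mol → 0.70713 mol Mg, 0.70713 mol O.
FeO: 35.43/71.844 = 0.49315 mol → 0.49315 mol Fe, 0.49315 mol O.
SiO2: 35.86/60.083 = 0.59684 mol → 0.59684 mol Si, 1.19368 mol O.
Total oxygen = 2.39396 mol. Normalization factor = 4/2.39396 = 1.67087.
Si per 4 O = 0.59684 × 1.67087 = 0.997.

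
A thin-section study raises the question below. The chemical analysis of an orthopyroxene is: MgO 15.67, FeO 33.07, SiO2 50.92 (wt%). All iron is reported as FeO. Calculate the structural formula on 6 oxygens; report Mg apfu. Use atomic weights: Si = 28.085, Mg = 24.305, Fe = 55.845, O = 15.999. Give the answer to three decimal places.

0.917 Mg apfu

MgO: 15.67/40.304 = 0.38880 mol → 0.38880 mol Mg, 0.38880 mol O.
FeO: 33.07/71.844 = 0.46030 mol → 0.46030 mol Fe, 0.46030 mol O.
SiO2: 50.92/60.083 = 0.84749 mol → 0.84749 mol Si, 1.69498 mol O.
Total oxygen = 2.54408 mol. Normalization factor = 6/2.54408 = 2.35842.
Mg per 6 O = 0.38880 × 2.35842 = 0.917.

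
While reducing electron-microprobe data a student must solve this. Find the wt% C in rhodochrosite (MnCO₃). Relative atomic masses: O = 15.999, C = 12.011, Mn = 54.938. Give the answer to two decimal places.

Molar mass of MnCO₃: 1·54.938 + 1·12.011 + 3·15.999 = 114.946 g/mol.
Mass of C per formula unit: 1 × 12.011 = 12.011 g.
Weight fraction C = 12.011 / 114.946 = 0.1045.

10.45 wt%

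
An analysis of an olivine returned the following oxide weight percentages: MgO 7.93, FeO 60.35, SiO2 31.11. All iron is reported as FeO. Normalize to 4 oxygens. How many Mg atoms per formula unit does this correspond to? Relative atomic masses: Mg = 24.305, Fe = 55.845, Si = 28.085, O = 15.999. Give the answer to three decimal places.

MgO (M=40.304): mol = 0.19675; Mg = 0.19675, O = 0.19675.
FeO (M=71.844): mol = 0.84001; Fe = 0.84001, O = 0.84001.
SiO2 (M=60.083): mol = 0.51778; Si = 0.51778, O = 1.03556.
ΣO = 2.07232; factor = 4/ΣO = 1.93020.
Mg apfu = 0.19675 × 1.93020 = 0.380.

0.380 Mg apfu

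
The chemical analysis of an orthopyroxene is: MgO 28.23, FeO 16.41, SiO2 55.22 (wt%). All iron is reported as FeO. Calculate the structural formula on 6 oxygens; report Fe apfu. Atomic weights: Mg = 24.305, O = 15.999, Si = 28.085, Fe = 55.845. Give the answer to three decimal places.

0.495 Fe apfu

28.23 wt% MgO ÷ 40.304 g/mol = 0.70043 mol, giving 0.70043 Mg and 0.70043 O.
16.41 wt% FeO ÷ 71.844 g/mol = 0.22841 mol, giving 0.22841 Fe and 0.22841 O.
55.22 wt% SiO2 ÷ 60.083 g/mol = 0.91906 mol, giving 0.91906 Si and 1.83812 O.
Oxygen sums to 2.76696; scaling by 6/2.76696 = 2.16844 puts the formula on 6 O.
Fe: 0.22841 × 2.16844 = 0.495 atoms per formula unit.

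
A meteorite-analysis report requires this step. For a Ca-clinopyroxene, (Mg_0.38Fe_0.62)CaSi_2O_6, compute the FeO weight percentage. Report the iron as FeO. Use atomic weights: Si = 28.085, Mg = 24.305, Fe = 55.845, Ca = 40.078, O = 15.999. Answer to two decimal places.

18.87 wt%

Formula mass = 236.102 g/mol.
0.62 Fe → 0.6200 mol FeO per formula unit; M(FeO) = 71.844, so FeO mass = 44.543 g.
44.543/236.102 × 100 = 18.87 wt%.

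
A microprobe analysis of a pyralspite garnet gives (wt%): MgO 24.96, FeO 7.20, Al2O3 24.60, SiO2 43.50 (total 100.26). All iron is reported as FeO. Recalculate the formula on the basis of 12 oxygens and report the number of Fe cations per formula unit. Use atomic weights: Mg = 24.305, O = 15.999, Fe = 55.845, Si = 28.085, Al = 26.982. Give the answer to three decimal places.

MgO: 24.96/40.304 = 0.61929 mol → 0.61929 mol Mg, 0.61929 mol O.
FeO: 7.20/71.844 = 0.10022 mol → 0.10022 mol Fe, 0.10022 mol O.
Al2O3: 24.60/101.961 = 0.24127 mol → 0.48254 mol Al, 0.72381 mol O.
SiO2: 43.50/60.083 = 0.72400 mol → 0.72400 mol Si, 1.44800 mol O.
Total oxygen = 2.89132 mol. Normalization factor = 12/2.89132 = 4.15035.
Fe per 12 O = 0.10022 × 4.15035 = 0.416.

0.416 Fe apfu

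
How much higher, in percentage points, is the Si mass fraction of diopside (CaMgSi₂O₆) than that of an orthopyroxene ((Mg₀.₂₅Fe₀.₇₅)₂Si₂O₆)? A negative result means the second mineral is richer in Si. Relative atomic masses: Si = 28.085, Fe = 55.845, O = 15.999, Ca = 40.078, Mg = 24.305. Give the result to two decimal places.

First mineral: 56.170 g Si in 216.547 g formula = 25.94 wt% Si.
Second mineral: 56.170 g Si in 248.084 g formula = 22.64 wt% Si.
25.94% − 22.64% gives a difference of 3.30 percentage points.

3.30 percentage points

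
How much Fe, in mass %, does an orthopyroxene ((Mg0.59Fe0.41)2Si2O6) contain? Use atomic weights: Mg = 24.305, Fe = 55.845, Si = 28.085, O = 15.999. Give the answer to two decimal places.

Formula mass = 1.18·24.305 + 0.82·55.845 + 2·28.085 + 6·15.999 = 226.637 g/mol, of which 45.793 g is Fe.
So Fe makes up 45.793/226.637 = 0.2021 of the mass, i.e. 20.21%.

20.21 mass %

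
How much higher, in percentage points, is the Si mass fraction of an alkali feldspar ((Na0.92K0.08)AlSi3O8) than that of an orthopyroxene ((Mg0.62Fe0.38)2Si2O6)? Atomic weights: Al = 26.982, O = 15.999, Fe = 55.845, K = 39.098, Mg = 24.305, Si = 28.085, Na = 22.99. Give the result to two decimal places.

6.98 percentage points

M((Na0.92K0.08)AlSi3O8) = 263.508 g/mol, so wt% Si = 84.255/263.508 × 100 = 31.97%.
M((Mg0.62Fe0.38)2Si2O6) = 224.744 g/mol, so wt% Si = 56.170/224.744 × 100 = 24.99%.
31.97 − 24.99 = 6.98 pp.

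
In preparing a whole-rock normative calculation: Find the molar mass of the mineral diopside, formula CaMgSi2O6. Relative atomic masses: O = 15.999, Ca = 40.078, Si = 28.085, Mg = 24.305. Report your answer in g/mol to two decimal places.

216.55 g/mol

The formula mass is the sum 1·40.078 + 1·24.305 + 2·28.085 + 6·15.999.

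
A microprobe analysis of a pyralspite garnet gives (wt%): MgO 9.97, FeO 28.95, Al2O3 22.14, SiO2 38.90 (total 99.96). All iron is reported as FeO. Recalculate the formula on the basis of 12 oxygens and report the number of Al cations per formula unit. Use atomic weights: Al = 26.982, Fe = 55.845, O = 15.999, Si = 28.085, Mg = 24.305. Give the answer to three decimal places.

2.007 Al apfu

MgO (M=40.304): mol = 0.24737; Mg = 0.24737, O = 0.24737.
FeO (M=71.844): mol = 0.40296; Fe = 0.40296, O = 0.40296.
Al2O3 (M=101.961): mol = 0.21714; Al = 0.43428, O = 0.65142.
SiO2 (M=60.083): mol = 0.64744; Si = 0.64744, O = 1.29488.
ΣO = 2.59663; factor = 12/ΣO = 4.62137.
Al apfu = 0.43428 × 4.62137 = 2.007.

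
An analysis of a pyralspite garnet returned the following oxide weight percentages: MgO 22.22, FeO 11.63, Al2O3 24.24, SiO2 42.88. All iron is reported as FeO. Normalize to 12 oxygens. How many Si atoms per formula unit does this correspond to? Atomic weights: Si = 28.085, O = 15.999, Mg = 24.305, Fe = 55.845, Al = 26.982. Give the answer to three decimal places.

22.22 wt% MgO ÷ 40.304 g/mol = 0.55131 mol, giving 0.55131 Mg and 0.55131 O.
11.63 wt% FeO ÷ 71.844 g/mol = 0.16188 mol, giving 0.16188 Fe and 0.16188 O.
24.24 wt% Al2O3 ÷ 101.961 g/mol = 0.23774 mol, giving 0.47548 Al and 0.71322 O.
42.88 wt% SiO2 ÷ 60.083 g/mol = 0.71368 mol, giving 0.71368 Si and 1.42736 O.
Oxygen sums to 2.85377; scaling by 12/2.85377 = 4.20496 puts the formula on 12 O.
Si: 0.71368 × 4.20496 = 3.001 atoms per formula unit.

3.001 Si apfu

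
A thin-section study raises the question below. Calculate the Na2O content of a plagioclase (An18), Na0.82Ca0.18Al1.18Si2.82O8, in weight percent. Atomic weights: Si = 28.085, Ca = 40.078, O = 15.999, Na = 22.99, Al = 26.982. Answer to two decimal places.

Formula mass = 265.096 g/mol.
0.82 Na → 0.4100 mol Na2O per formula unit; M(Na2O) = 61.979, so Na2O mass = 25.411 g.
25.411/265.096 × 100 = 9.59 wt%.

9.59 wt%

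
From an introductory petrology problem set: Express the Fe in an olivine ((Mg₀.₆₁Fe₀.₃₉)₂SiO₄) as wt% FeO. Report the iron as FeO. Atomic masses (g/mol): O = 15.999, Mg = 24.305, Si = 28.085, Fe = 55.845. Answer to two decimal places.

33.90 wt%

Molar mass of (Mg₀.₆₁Fe₀.₃₉)₂SiO₄ = 1.22*24.305 + 0.78*55.845 + 1*28.085 + 4*15.999 = 165.292 g/mol.
Each formula unit contains 0.78 Fe, equivalent to 0.78/1 = 0.7800 mol FeO.
M(FeO) = 1×55.845 + 1×15.999 = 71.844 g/mol.
Mass of FeO per formula unit = 0.7800 × 71.844 = 56.038 g.
FeO wt% = 56.038 / 165.292 × 100 = 33.90%.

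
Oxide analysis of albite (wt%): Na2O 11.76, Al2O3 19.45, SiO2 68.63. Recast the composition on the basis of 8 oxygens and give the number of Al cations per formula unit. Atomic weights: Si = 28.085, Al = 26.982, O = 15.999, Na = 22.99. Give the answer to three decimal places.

1.002 Al apfu

Na2O: 11.76/61.979 = 0.18974 mol → 0.37948 mol Na, 0.18974 mol O.
Al2O3: 19.45/101.961 = 0.19076 mol → 0.38152 mol Al, 0.57228 mol O.
SiO2: 68.63/60.083 = 1.14225 mol → 1.14225 mol Si, 2.28450 mol O.
Total oxygen = 3.04652 mol. Normalization factor = 8/3.04652 = 2.62595.
Al per 8 O = 0.38152 × 2.62595 = 1.002.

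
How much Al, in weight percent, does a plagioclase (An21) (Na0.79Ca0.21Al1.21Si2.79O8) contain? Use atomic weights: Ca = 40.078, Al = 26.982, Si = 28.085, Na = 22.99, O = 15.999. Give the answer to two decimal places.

12.29 weight percent

Molar mass of Na0.79Ca0.21Al1.21Si2.79O8: 0.79×22.99 + 0.21×40.078 + 1.21×26.982 + 2.79×28.085 + 8×15.999 = 265.576 g/mol.
Mass of Al per formula unit: 1.21 × 26.982 = 32.648 g.
Weight fraction Al = 32.648 / 265.576 = 0.1229.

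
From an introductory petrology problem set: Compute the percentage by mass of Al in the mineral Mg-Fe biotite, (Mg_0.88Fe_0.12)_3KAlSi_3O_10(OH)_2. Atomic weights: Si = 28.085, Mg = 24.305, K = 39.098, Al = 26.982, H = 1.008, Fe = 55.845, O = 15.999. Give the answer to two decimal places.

Molar mass of (Mg_0.88Fe_0.12)_3KAlSi_3O_10(OH)_2: 2.64*24.305 + 0.36*55.845 + 1*39.098 + 1*26.982 + 3*28.085 + 12*15.999 + 2*1.008 = 428.608 g/mol.
Mass of Al per formula unit: 1 × 26.982 = 26.982 g.
Weight fraction Al = 26.982 / 428.608 = 0.0630.

6.30 weight percent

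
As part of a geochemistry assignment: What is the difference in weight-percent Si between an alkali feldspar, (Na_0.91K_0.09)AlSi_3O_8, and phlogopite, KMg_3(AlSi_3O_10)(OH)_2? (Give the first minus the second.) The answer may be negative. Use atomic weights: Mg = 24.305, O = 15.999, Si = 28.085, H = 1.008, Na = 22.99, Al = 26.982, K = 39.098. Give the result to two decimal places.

11.76 percentage points

Si in (Na_0.91K_0.09)AlSi_3O_8: molar mass 263.669 g/mol; 3×28.085 = 84.255 g → 31.95 wt%.
Si in KMg_3(AlSi_3O_10)(OH)_2: molar mass 417.254 g/mol; 3×28.085 = 84.255 g → 20.19 wt%.
Difference = 31.95 − 20.19 = 11.76 percentage points.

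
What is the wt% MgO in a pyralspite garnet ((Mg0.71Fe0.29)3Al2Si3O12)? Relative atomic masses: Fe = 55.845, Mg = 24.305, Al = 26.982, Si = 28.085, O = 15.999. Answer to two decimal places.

19.94 wt%

M((Mg0.71Fe0.29)3Al2Si3O12) = 430.562 g/mol; M(MgO) = 40.304 g/mol.
Moles MgO per formula unit = 2.13 Mg ÷ 1 = 2.1300.
MgO fraction = (2.1300 × 40.304) / 430.562 = 85.848/430.562 = 0.1994.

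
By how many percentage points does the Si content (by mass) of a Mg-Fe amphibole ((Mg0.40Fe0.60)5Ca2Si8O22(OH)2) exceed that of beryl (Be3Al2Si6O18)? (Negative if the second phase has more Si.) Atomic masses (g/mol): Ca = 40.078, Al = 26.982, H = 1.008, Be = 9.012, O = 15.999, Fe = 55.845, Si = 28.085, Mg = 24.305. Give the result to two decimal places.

First mineral: 224.680 g Si in 906.973 g formula = 24.77 wt% Si.
Second mineral: 168.510 g Si in 537.492 g formula = 31.35 wt% Si.
24.77% − 31.35% gives a difference of -6.58 percentage points.

-6.58 percentage points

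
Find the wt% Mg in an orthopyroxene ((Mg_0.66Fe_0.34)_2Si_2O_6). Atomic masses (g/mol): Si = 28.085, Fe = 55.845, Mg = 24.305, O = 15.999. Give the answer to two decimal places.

Formula mass = 1.32*24.305 + 0.68*55.845 + 2*28.085 + 6*15.999 = 222.221 g/mol, of which 32.083 g is Mg.
So Mg makes up 32.083/222.221 = 0.1444 of the mass, i.e. 14.44%.

14.44 mass %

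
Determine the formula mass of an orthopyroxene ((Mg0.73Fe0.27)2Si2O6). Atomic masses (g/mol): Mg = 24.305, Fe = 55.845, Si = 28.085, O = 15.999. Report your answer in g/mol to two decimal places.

217.81 g/mol

The formula mass is the sum 1.46(24.305) + 0.54(55.845) + 2(28.085) + 6(15.999).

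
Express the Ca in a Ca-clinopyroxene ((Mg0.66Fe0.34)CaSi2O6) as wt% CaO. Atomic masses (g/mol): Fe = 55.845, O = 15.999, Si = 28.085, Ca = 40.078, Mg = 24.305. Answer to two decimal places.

24.67 wt%

M((Mg0.66Fe0.34)CaSi2O6) = 227.271 g/mol; M(CaO) = 56.077 g/mol.
Moles CaO per formula unit = 1 Ca ÷ 1 = 1.0000.
CaO fraction = (1.0000 × 56.077) / 227.271 = 56.077/227.271 = 0.2467.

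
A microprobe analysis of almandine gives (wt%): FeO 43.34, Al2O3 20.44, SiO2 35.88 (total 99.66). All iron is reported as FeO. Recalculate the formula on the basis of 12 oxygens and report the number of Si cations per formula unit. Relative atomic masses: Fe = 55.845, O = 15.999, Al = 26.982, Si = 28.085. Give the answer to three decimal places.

FeO: 43.34/71.844 = 0.60325 mol → 0.60325 mol Fe, 0.60325 mol O.
Al2O3: 20.44/101.961 = 0.20047 mol → 0.40094 mol Al, 0.60141 mol O.
SiO2: 35.88/60.083 = 0.59717 mol → 0.59717 mol Si, 1.19434 mol O.
Total oxygen = 2.39900 mol. Normalization factor = 12/2.39900 = 5.00208.
Si per 12 O = 0.59717 × 5.00208 = 2.987.

2.987 Si apfu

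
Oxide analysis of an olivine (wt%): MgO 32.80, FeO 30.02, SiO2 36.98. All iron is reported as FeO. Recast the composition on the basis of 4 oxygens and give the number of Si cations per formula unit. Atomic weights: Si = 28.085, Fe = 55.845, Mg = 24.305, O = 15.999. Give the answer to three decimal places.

32.80 wt% MgO ÷ 40.304 g/mol = 0.81382 mol, giving 0.81382 Mg and 0.81382 O.
30.02 wt% FeO ÷ 71.844 g/mol = 0.41785 mol, giving 0.41785 Fe and 0.41785 O.
36.98 wt% SiO2 ÷ 60.083 g/mol = 0.61548 mol, giving 0.61548 Si and 1.23096 O.
Oxygen sums to 2.46263; scaling by 4/2.46263 = 1.62428 puts the formula on 4 O.
Si: 0.61548 × 1.62428 = 1.000 atoms per formula unit.

1.000 Si apfu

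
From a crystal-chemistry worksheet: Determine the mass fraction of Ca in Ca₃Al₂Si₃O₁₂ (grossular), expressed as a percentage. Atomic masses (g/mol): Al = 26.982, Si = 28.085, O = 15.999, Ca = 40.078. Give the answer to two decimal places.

26.69 weight percent

Formula mass = 3×40.078 + 2×26.982 + 3×28.085 + 12×15.999 = 450.441 g/mol, of which 120.234 g is Ca.
So Ca makes up 120.234/450.441 = 0.2669 of the mass, i.e. 26.69%.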